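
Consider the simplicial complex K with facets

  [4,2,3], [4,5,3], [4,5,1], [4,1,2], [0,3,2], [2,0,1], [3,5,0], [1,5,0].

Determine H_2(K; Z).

Take the total order 0 < 1 < 2 < 3 < 4 < 5 on the vertex set. Then K (dimension 2) consists of the simplices:

  0-simplices (6): [0], [1], [2], [3], [4], [5]
  1-simplices (12): [0,1], [0,2], [0,3], [0,5], [1,2], [1,4], [1,5], [2,3], [2,4], [3,4], [3,5], [4,5]
  2-simplices (8): [0,1,2], [0,1,5], [0,2,3], [0,3,5], [1,2,4], [1,4,5], [2,3,4], [3,4,5]

giving chain groups C_0 ≅ Z^6, C_1 ≅ Z^12, C_2 ≅ Z^8.

Boundary ∂_1: C_1 → C_0 is given by ∂[p,q] = [q] − [p]. For instance
  ∂[2,3] = [3] − [2].
As a 6×12 matrix over Z this has rank 5, with invariant factors (1,1,1,1,1).

Boundary ∂_2: C_2 → C_1 maps a triangle to the signed sum of its edges. For instance
  ∂[1,4,5] = [4,5] − [1,5] + [1,4],
  ∂[1,2,4] = [2,4] − [1,4] + [1,2].
The 12×8 boundary matrix has rank 7 and Smith normal form diag(1,1,1,1,1,1,1).

From H_k ≅ ker(∂_k) / im(∂_{k+1}) we obtain:

  H_2: rank ker ∂_2 − rank ∂_3 = (8 − 7) − 0 = 1, and there is no ∂_3, so H_2 ≅ Z.

H_2 = Z.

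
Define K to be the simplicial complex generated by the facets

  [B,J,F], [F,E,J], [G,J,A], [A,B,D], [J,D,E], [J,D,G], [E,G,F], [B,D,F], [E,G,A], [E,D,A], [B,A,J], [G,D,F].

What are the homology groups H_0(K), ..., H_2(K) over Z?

Fix the vertex order A < B < D < E < F < G < J and write every simplex with vertices in increasing order. Then dim K = 2 and the simplices of K are:

  0-simplices (7): A, B, D, E, F, G, J
  1-simplices (18): AB, AD, AE, AG, AJ, BD, BF, BJ, DE, DF, DG, DJ, EF, EG, EJ, FG, FJ, GJ
  2-simplices (12): ABD, ABJ, ADE, AEG, AGJ, BDF, BFJ, DEJ, DFG, DGJ, EFG, EFJ

so the chain groups are C_0 ≅ Z^7, C_1 ≅ Z^18, C_2 ≅ Z^12.

Boundary ∂_1: C_1 → C_0 maps an edge to its endpoints' difference, ∂[p,q] = q − p. For instance
  ∂AD = D − A.
As a 7×18 matrix over Z this has rank 6, with invariant factors (1,1,1,1,1,1).

The boundary map ∂_2: C_2 → C_1 sends each 2-simplex [p,q,r] to [q,r] − [p,r] + [p,q]. For instance
  ∂EFG = FG − EG + EF,
  ∂DEJ = EJ − DJ + DE.
This gives a 18×12 integer matrix of rank 12; reducing to Smith normal form yields diagonal entries (1,1,1,1,1,1,1,1,1,1,1,2).

From H_k ≅ ker(∂_k) / im(∂_{k+1}) we obtain:

  H_0: rank C_0 − rank ∂_1 = 7 − 6 = 1, and the invariant factors of ∂_1 are all 1, so H_0 = Z.
  H_1: rank ker ∂_1 − rank ∂_2 = (18 − 6) − 12 = 0, and ∂_2 has invariant factor 2 > 1, so H_1 = Z_2.
  H_2: rank ker ∂_2 − rank ∂_3 = (12 − 12) − 0 = 0, and there is no ∂_3, so H_2 = 0.

As a check, the Euler characteristic is 7 − 18 + 12 = 1, which agrees with 1 − 0 + 0 = 1.

H_0 = Z,  H_1 = Z_2,  H_2 = 0.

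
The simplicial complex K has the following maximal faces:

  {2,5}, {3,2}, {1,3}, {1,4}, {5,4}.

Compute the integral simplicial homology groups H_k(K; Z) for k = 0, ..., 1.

K has 5 vertices, 5 edges.
rank ∂_0 = 0, rank ∂_1 = 4 ⇒ b_0 = 5 − 0 − 4 = 1; all invariant factors of ∂_1 are 1 so no torsion. So H_0 = Z.
rank ∂_1 = 4, rank ∂_2 = 0 ⇒ b_1 = 5 − 4 − 0 = 1. So H_1 = Z.

H_0 = Z,  H_1 = Z.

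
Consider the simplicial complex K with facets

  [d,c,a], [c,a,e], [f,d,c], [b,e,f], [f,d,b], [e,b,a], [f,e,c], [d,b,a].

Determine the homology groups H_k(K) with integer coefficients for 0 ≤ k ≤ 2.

H_0 = Z,  H_1 = 0,  H_2 = Z.

We work with the vertex ordering a < b < c < d < e < f. The simplices of K, each written with vertices in increasing order, are:

  0-simplices (6): a, b, c, d, e, f
  1-simplices (12): ab, ac, ad, ae, bd, be, bf, cd, ce, cf, df, ef
  2-simplices (8): abd, abe, acd, ace, bdf, bef, cdf, cef

so the chain groups are C_0 ≅ Z^6, C_1 ≅ Z^12, C_2 ≅ Z^8.

Boundary ∂_1: C_1 → C_0 maps an edge to its endpoints' difference, ∂[p,q] = q − p.
The 6×12 boundary matrix has rank 5 and Smith normal form diag(1,1,1,1,1).

Boundary ∂_2: C_2 → C_1 maps a triangle to the signed sum of its edges. For instance
  ∂acd = cd − ad + ac,
  ∂abd = bd − ad + ab.
This gives a 12×8 integer matrix of rank 7; reducing to Smith normal form yields diagonal entries (1,1,1,1,1,1,1).

Now H_k = ker ∂_k / im ∂_{k+1}, so:

  H_0: rank C_0 − rank ∂_1 = 6 − 5 = 1, and the invariant factors of ∂_1 are all 1, so H_0 ≅ Z.
  H_1: rank ker ∂_1 − rank ∂_2 = (12 − 5) − 7 = 0, and the invariant factors of ∂_2 are all 1, so H_1 ≅ 0.
  H_2: rank ker ∂_2 − rank ∂_3 = (8 − 7) − 0 = 1, and there is no ∂_3, so H_2 ≅ Z.

As a check, the Euler characteristic is 6 − 12 + 8 = 2, which agrees with 1 − 0 + 1 = 2.
(K is a triangulation of the 2-sphere S^2.)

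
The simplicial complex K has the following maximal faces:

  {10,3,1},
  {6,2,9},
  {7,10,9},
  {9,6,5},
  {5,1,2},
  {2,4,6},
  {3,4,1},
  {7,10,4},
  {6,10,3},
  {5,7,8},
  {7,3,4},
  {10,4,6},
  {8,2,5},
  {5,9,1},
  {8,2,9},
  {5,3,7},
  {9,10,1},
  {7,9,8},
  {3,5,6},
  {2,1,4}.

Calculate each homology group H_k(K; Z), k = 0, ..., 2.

Fix the vertex order 1 < 2 < 3 < 4 < 5 < 6 < 7 < 8 < 9 < 10 and write every simplex with vertices in increasing order. Then dim K = 2 and the simplices of K are:

  0-simplices (10): [1], [2], [3], [4], [5], [6], [7], [8], [9], [10]
  1-simplices (30): (30 of them)
  2-simplices (20): (20 of them)

so the chain groups are C_0 ≅ Z^10, C_1 ≅ Z^30, C_2 ≅ Z^20.

Boundary ∂_1: C_1 → C_0 is given by ∂[p,q] = [q] − [p].
This gives a 10×30 integer matrix of rank 9; reducing to Smith normal form yields diagonal entries (1,1,1,1,1,1,1,1,1).

∂_2: C_2 → C_1 sends each 2-simplex [p,q,r] to [q,r] − [p,r] + [p,q]. For instance
  ∂[4,6,10] = [6,10] − [4,10] + [4,6],
  ∂[3,5,7] = [5,7] − [3,7] + [3,5].
The 30×20 boundary matrix has rank 20 and Smith normal form diag(1,1,1,1,1,1,1,1,1,1,1,1,1,1,1,1,1,1,1,2).

From H_k ≅ ker(∂_k) / im(∂_{k+1}) we obtain:

  H_0: rank C_0 − rank ∂_1 = 10 − 9 = 1, and the invariant factors of ∂_1 are all 1, so H_0 = Z.
  H_1: rank ker ∂_1 − rank ∂_2 = (30 − 9) − 20 = 1, and ∂_2 has invariant factor 2 > 1, so H_1 = Z ⊕ Z/2Z.
  H_2: rank ker ∂_2 − rank ∂_3 = (20 − 20) − 0 = 0, and there is no ∂_3, so H_2 = 0.

As a check, the Euler characteristic is 10 − 30 + 20 = 0, which agrees with 1 − 1 + 0 = 0.
(K is a triangulation of the Klein bottle.)

H_0 = Z,  H_1 = Z ⊕ Z/2Z,  H_2 = 0.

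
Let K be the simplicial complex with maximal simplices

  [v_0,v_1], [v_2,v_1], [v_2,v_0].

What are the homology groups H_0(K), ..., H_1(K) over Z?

Order the vertices as v_0 < v_1 < v_2. Listing each simplex with vertices in this order, K has dimension 1 with simplices:

  0-simplices (3): [v_0], [v_1], [v_2]
  1-simplices (3): [v_0,v_1], [v_0,v_2], [v_1,v_2]

Hence C_0 ≅ Z^3, C_1 ≅ Z^3.

The boundary map ∂_1: C_1 → C_0 maps an edge to its endpoints' difference, ∂[p,q] = q − p.
The 3×3 boundary matrix has rank 2 and Smith normal form diag(1,1).

Computing H_k = (kernel of ∂_k) / (image of ∂_{k+1}):

  H_0: rank C_0 − rank ∂_1 = 3 − 2 = 1, and the invariant factors of ∂_1 are all 1, so H_0 = Z.
  H_1: rank ker ∂_1 − rank ∂_2 = (3 − 2) − 0 = 1, and there is no ∂_2, so H_1 = Z.

(K is a triangulation of the circle S^1.)

H_0 = Z,  H_1 = Z.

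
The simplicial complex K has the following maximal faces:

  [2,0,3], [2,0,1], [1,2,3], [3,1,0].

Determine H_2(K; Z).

Fix the vertex order 0 < 1 < 2 < 3 and write every simplex with vertices in increasing order. Then dim K = 2 and the simplices of K are:

  0-simplices (4): [0], [1], [2], [3]
  1-simplices (6): [0,1], [0,2], [0,3], [1,2], [1,3], [2,3]
  2-simplices (4): [0,1,2], [0,1,3], [0,2,3], [1,2,3]

Hence C_0 ≅ Z^4, C_1 ≅ Z^6, C_2 ≅ Z^4.

Boundary ∂_1: C_1 → C_0 maps an edge to its endpoints' difference, ∂[p,q] = q − p. For instance
  ∂[1,3] = [3] − [1].
This gives a 4×6 integer matrix of rank 3; reducing to Smith normal form yields diagonal entries (1,1,1).

Boundary ∂_2: C_2 → C_1 sends each 2-simplex [p,q,r] to [q,r] − [p,r] + [p,q]. For instance
  ∂[1,2,3] = [2,3] − [1,3] + [1,2],
  ∂[0,1,3] = [1,3] − [0,3] + [0,1].
This gives a 6×4 integer matrix of rank 3; reducing to Smith normal form yields diagonal entries (1,1,1).

From H_k ≅ ker(∂_k) / im(∂_{k+1}) we obtain:

  H_2: rank ker ∂_2 − rank ∂_3 = (4 − 3) − 0 = 1, and there is no ∂_3, so H_2 = Z.

(K is a triangulation of the 2-sphere S^2.)

H_2 = Z.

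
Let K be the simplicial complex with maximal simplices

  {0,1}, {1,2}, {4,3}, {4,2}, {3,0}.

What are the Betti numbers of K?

Fix the vertex order 0 < 1 < 2 < 3 < 4 and write every simplex with vertices in increasing order. Then dim K = 1 and the simplices of K are:

  0-simplices (5): [0], [1], [2], [3], [4]
  1-simplices (5): [0,1], [0,3], [1,2], [2,4], [3,4]

giving chain groups C_0 ≅ Z^5, C_1 ≅ Z^5.

Boundary ∂_1: C_1 → C_0 sends each edge [p,q] (with p < q) to q − p.
This gives a 5×5 integer matrix of rank 4; reducing to Smith normal form yields diagonal entries (1,1,1,1).

From H_k ≅ ker(∂_k) / im(∂_{k+1}) we obtain:

  H_0: rank C_0 − rank ∂_1 = 5 − 4 = 1, and the invariant factors of ∂_1 are all 1, so H_0 = Z.
  H_1: rank ker ∂_1 − rank ∂_2 = (5 − 4) − 0 = 1, and there is no ∂_2, so H_1 = Z.

Hence the Betti numbers are b_0 = 1, b_1 = 1.

b_0 = 1, b_1 = 1.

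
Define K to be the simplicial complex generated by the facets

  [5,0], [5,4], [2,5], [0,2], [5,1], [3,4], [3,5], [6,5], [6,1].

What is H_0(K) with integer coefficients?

Take the total order 0 < 1 < 2 < 3 < 4 < 5 < 6 on the vertex set. Then K (dimension 1) consists of the simplices:

  0-simplices (7): [0], [1], [2], [3], [4], [5], [6]
  1-simplices (9): [0,2], [0,5], [1,5], [1,6], [2,5], [3,4], [3,5], [4,5], [5,6]

Hence C_0 ≅ Z^7, C_1 ≅ Z^9.

The boundary map ∂_1: C_1 → C_0 maps an edge to its endpoints' difference, ∂[p,q] = q − p. For instance
  ∂[0,2] = [2] − [0].
The 7×9 boundary matrix has rank 6 and Smith normal form diag(1,1,1,1,1,1).

From H_k ≅ ker(∂_k) / im(∂_{k+1}) we obtain:

  H_0: rank C_0 − rank ∂_1 = 7 − 6 = 1, and the invariant factors of ∂_1 are all 1, so H_0 ≅ Z.

H_0 = Z.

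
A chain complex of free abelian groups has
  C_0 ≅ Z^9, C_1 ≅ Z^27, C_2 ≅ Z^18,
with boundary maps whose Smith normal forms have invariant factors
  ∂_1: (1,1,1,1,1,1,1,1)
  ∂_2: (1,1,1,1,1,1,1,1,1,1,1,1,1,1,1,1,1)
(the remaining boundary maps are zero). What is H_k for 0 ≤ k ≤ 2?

H_0: b_0 = 9 − 0 − 8 = 1; torsion from ∂_1 factors > 1: none. So H_0 = Z.
H_1: b_1 = 27 − 8 − 17 = 2; torsion from ∂_2 factors > 1: none. So H_1 = Z^2.
H_2: b_2 = 18 − 17 − 0 = 1; torsion from ∂_3 factors > 1: none. So H_2 = Z.

H_0 = Z,  H_1 = Z^2,  H_2 = Z.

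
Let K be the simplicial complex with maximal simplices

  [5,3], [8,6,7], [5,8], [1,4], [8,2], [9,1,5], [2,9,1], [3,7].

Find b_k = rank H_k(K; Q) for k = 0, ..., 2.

b_0 = 1, b_1 = 2, b_2 = 0.

Take the total order 1 < 2 < 3 < 4 < 5 < 6 < 7 < 8 < 9 on the vertex set. Then K (dimension 2) consists of the simplices:

  0-simplices (9): [1], [2], [3], [4], [5], [6], [7], [8], [9]
  1-simplices (13): [1,2], [1,4], [1,5], [1,9], [2,8], [2,9], [3,5], [3,7], [5,8], [5,9], [6,7], [6,8], [7,8]
  2-simplices (3): [1,2,9], [1,5,9], [6,7,8]

giving chain groups C_0 ≅ Z^9, C_1 ≅ Z^13, C_2 ≅ Z^3.

The boundary map ∂_1: C_1 → C_0 sends each edge [p,q] (with p < q) to q − p.
As a 9×13 matrix over Z this has rank 8, with invariant factors (1,1,1,1,1,1,1,1).

Boundary ∂_2: C_2 → C_1 sends each 2-simplex [p,q,r] to [q,r] − [p,r] + [p,q]. For instance
  ∂[6,7,8] = [7,8] − [6,8] + [6,7],
  ∂[1,5,9] = [5,9] − [1,9] + [1,5].
The 13×3 boundary matrix has rank 3 and Smith normal form diag(1,1,1).

Now H_k = ker ∂_k / im ∂_{k+1}, so:

  H_0: rank C_0 − rank ∂_1 = 9 − 8 = 1, and the invariant factors of ∂_1 are all 1, so H_0 ≅ Z.
  H_1: rank ker ∂_1 − rank ∂_2 = (13 − 8) − 3 = 2, and the invariant factors of ∂_2 are all 1, so H_1 ≅ Z^2.
  H_2: rank ker ∂_2 − rank ∂_3 = (3 − 3) − 0 = 0, and there is no ∂_3, so H_2 ≅ 0.

As a check, the Euler characteristic is 9 − 13 + 3 = -1, which agrees with 1 − 2 + 0 = -1.

Hence the Betti numbers are b_0 = 1, b_1 = 2, b_2 = 0.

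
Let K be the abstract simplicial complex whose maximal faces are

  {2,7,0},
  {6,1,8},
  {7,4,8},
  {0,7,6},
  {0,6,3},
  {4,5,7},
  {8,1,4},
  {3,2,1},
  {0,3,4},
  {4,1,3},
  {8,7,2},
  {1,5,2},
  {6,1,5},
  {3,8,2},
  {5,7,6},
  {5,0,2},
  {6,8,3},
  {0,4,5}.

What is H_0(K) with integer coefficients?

Order the vertices as 0 < 1 < 2 < 3 < 4 < 5 < 6 < 7 < 8. Listing each simplex with vertices in this order, K has dimension 2 with simplices:

  0-simplices (9): [0], [1], [2], [3], [4], [5], [6], [7], [8]
  1-simplices (27): (27 of them)
  2-simplices (18): [0,2,5], [0,2,7], [0,3,4], [0,3,6], [0,4,5], [0,6,7], [1,2,3], [1,2,5], [1,3,4], [1,4,8], [1,5,6], [1,6,8], [2,3,8], [2,7,8], [3,6,8], [4,5,7], [4,7,8], [5,6,7]

giving chain groups C_0 ≅ Z^9, C_1 ≅ Z^27, C_2 ≅ Z^18.

Boundary ∂_1: C_1 → C_0 maps an edge to its endpoints' difference, ∂[p,q] = q − p. For instance
  ∂[1,2] = [2] − [1].
The resulting 9×27 matrix has rank 8, and its Smith normal form has invariant factors (1,1,1,1,1,1,1,1).

Boundary ∂_2: C_2 → C_1 maps a triangle to the signed sum of its edges. For instance
  ∂[2,7,8] = [7,8] − [2,8] + [2,7],
  ∂[0,3,4] = [3,4] − [0,4] + [0,3].
The 27×18 boundary matrix has rank 18 and Smith normal form diag(1,1,1,1,1,1,1,1,1,1,1,1,1,1,1,1,1,2).

Computing H_k = (kernel of ∂_k) / (image of ∂_{k+1}):

  H_0: rank C_0 − rank ∂_1 = 9 − 8 = 1, and the invariant factors of ∂_1 are all 1, so H_0 ≅ Z.

H_0 = Z.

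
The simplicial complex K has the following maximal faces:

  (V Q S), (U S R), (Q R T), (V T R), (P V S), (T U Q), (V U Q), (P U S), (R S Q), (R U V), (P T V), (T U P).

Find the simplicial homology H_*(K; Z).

K has 7 vertices, 18 edges, 12 triangles.
rank ∂_0 = 0, rank ∂_1 = 6 ⇒ b_0 = 7 − 0 − 6 = 1; all invariant factors of ∂_1 are 1 so no torsion. So H_0 ≅ Z.
rank ∂_1 = 6, rank ∂_2 = 12 ⇒ b_1 = 18 − 6 − 12 = 0; ∂_2 has invariant factor(s) [2] giving torsion. So H_1 ≅ Z_2.
rank ∂_2 = 12, rank ∂_3 = 0 ⇒ b_2 = 12 − 12 − 0 = 0. So H_2 ≅ 0.

H_0 = Z,  H_1 = Z_2,  H_2 = 0.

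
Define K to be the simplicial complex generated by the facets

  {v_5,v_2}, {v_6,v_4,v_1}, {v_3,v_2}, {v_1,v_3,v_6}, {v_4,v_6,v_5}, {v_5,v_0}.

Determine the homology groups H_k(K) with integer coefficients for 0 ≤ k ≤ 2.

Fix the vertex order v_0 < v_1 < v_2 < v_3 < v_4 < v_5 < v_6 and write every simplex with vertices in increasing order. Then dim K = 2 and the simplices of K are:

  0-simplices (7): [v_0], [v_1], [v_2], [v_3], [v_4], [v_5], [v_6]
  1-simplices (10): [v_0,v_5], [v_1,v_3], [v_1,v_4], [v_1,v_6], [v_2,v_3], [v_2,v_5], [v_3,v_6], [v_4,v_5], [v_4,v_6], [v_5,v_6]
  2-simplices (3): [v_1,v_3,v_6], [v_1,v_4,v_6], [v_4,v_5,v_6]

Hence C_0 ≅ Z^7, C_1 ≅ Z^10, C_2 ≅ Z^3.

The boundary map ∂_1: C_1 → C_0 maps an edge to its endpoints' difference, ∂[p,q] = q − p.
As a 7×10 matrix over Z this has rank 6, with invariant factors (1,1,1,1,1,1).

∂_2: C_2 → C_1 sends each 2-simplex [p,q,r] to [q,r] − [p,r] + [p,q]. For instance
  ∂[v_4,v_5,v_6] = [v_5,v_6] − [v_4,v_6] + [v_4,v_5],
  ∂[v_1,v_3,v_6] = [v_3,v_6] − [v_1,v_6] + [v_1,v_3].
This gives a 10×3 integer matrix of rank 3; reducing to Smith normal form yields diagonal entries (1,1,1).

Now H_k = ker ∂_k / im ∂_{k+1}, so:

  H_0: rank C_0 − rank ∂_1 = 7 − 6 = 1, and the invariant factors of ∂_1 are all 1, so H_0 = Z.
  H_1: rank ker ∂_1 − rank ∂_2 = (10 − 6) − 3 = 1, and the invariant factors of ∂_2 are all 1, so H_1 = Z.
  H_2: rank ker ∂_2 − rank ∂_3 = (3 − 3) − 0 = 0, and there is no ∂_3, so H_2 = 0.

H_0 = Z,  H_1 = Z,  H_2 = 0.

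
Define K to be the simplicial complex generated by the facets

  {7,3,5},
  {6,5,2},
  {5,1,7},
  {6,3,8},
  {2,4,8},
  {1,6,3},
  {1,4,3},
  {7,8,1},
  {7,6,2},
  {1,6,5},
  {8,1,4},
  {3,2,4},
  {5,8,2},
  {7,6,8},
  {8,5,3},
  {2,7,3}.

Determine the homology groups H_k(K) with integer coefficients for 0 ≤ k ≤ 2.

H_0 ≅ Z,  H_1 ≅ Z^2,  H_2 ≅ Z.

Fix the vertex order 1 < 2 < 3 < 4 < 5 < 6 < 7 < 8 and write every simplex with vertices in increasing order. Then dim K = 2 and the simplices of K are:

  0-simplices (8): [1], [2], [3], [4], [5], [6], [7], [8]
  1-simplices (24): (24 of them)
  2-simplices (16): [1,3,4], [1,3,6], [1,4,8], [1,5,6], [1,5,7], [1,7,8], [2,3,4], [2,3,7], [2,4,8], [2,5,6], [2,5,8], [2,6,7], [3,5,7], [3,5,8], [3,6,8], [6,7,8]

Hence C_0 ≅ Z^8, C_1 ≅ Z^24, C_2 ≅ Z^16.

The boundary map ∂_1: C_1 → C_0 sends each edge [p,q] (with p < q) to q − p. For instance
  ∂[4,8] = [8] − [4].
The 8×24 boundary matrix has rank 7 and Smith normal form diag(1,1,1,1,1,1,1).

∂_2: C_2 → C_1 acts by ∂[p,q,r] = [q,r] − [p,r] + [p,q]. For instance
  ∂[3,5,7] = [5,7] − [3,7] + [3,5],
  ∂[2,4,8] = [4,8] − [2,8] + [2,4].
The resulting 24×16 matrix has rank 15, and its Smith normal form has invariant factors (1,1,1,1,1,1,1,1,1,1,1,1,1,1,1).

Now H_k = ker ∂_k / im ∂_{k+1}, so:

  H_0: rank C_0 − rank ∂_1 = 8 − 7 = 1, and the invariant factors of ∂_1 are all 1, so H_0 = Z.
  H_1: rank ker ∂_1 − rank ∂_2 = (24 − 7) − 15 = 2, and the invariant factors of ∂_2 are all 1, so H_1 = Z^2.
  H_2: rank ker ∂_2 − rank ∂_3 = (16 − 15) − 0 = 1, and there is no ∂_3, so H_2 = Z.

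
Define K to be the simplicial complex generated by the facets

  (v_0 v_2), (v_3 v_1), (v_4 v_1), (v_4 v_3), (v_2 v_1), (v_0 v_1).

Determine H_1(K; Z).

H_1 ≅ Z^2.

Take the total order v_0 < v_1 < v_2 < v_3 < v_4 on the vertex set. Then K (dimension 1) consists of the simplices:

  0-simplices (5): [v_0], [v_1], [v_2], [v_3], [v_4]
  1-simplices (6): [v_0,v_1], [v_0,v_2], [v_1,v_2], [v_1,v_3], [v_1,v_4], [v_3,v_4]

giving chain groups C_0 ≅ Z^5, C_1 ≅ Z^6.

∂_1: C_1 → C_0 sends each edge [p,q] (with p < q) to q − p. For instance
  ∂[v_1,v_2] = [v_2] − [v_1].
The resulting 5×6 matrix has rank 4, and its Smith normal form has invariant factors (1,1,1,1).

From H_k ≅ ker(∂_k) / im(∂_{k+1}) we obtain:

  H_1: rank ker ∂_1 − rank ∂_2 = (6 − 4) − 0 = 2, and there is no ∂_2, so H_1 = Z^2.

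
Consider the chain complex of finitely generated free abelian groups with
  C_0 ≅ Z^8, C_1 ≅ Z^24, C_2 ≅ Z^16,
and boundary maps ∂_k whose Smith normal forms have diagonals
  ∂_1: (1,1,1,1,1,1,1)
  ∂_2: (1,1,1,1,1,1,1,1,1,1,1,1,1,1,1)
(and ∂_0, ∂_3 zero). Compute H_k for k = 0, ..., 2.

H_0 = Z,  H_1 = Z^2,  H_2 = Z.

H_0: b_0 = 8 − 0 − 7 = 1; torsion from ∂_1 factors > 1: none. So H_0 = Z.
H_1: b_1 = 24 − 7 − 15 = 2; torsion from ∂_2 factors > 1: none. So H_1 = Z^2.
H_2: b_2 = 16 − 15 − 0 = 1; torsion from ∂_3 factors > 1: none. So H_2 = Z.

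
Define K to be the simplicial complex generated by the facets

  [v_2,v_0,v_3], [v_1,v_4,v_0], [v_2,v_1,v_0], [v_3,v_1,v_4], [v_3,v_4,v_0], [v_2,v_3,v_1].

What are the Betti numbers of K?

b_0 = 1, b_1 = 0, b_2 = 1.

K has 5 vertices, 9 edges, 6 triangles.
rank ∂_0 = 0, rank ∂_1 = 4 ⇒ b_0 = 5 − 0 − 4 = 1; all invariant factors of ∂_1 are 1 so no torsion. So H_0 ≅ Z.
rank ∂_1 = 4, rank ∂_2 = 5 ⇒ b_1 = 9 − 4 − 5 = 0; all invariant factors of ∂_2 are 1 so no torsion. So H_1 ≅ 0.
rank ∂_2 = 5, rank ∂_3 = 0 ⇒ b_2 = 6 − 5 − 0 = 1. So H_2 ≅ Z.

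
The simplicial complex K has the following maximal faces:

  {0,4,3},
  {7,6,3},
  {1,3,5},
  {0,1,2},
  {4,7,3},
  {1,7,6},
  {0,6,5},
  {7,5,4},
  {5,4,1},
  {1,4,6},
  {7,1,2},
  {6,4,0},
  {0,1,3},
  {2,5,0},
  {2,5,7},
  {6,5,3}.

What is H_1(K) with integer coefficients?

H_1 ≅ Z^2.

Order the vertices as 0 < 1 < 2 < 3 < 4 < 5 < 6 < 7. Listing each simplex with vertices in this order, K has dimension 2 with simplices:

  0-simplices (8): [0], [1], [2], [3], [4], [5], [6], [7]
  1-simplices (24): (24 of them)
  2-simplices (16): [0,1,2], [0,1,3], [0,2,5], [0,3,4], [0,4,6], [0,5,6], [1,2,7], [1,3,5], [1,4,5], [1,4,6], [1,6,7], [2,5,7], [3,4,7], [3,5,6], [3,6,7], [4,5,7]

giving chain groups C_0 ≅ Z^8, C_1 ≅ Z^24, C_2 ≅ Z^16.

The boundary map ∂_1: C_1 → C_0 sends each edge [p,q] (with p < q) to q − p. For instance
  ∂[4,6] = [6] − [4].
As a 8×24 matrix over Z this has rank 7, with invariant factors (1,1,1,1,1,1,1).

∂_2: C_2 → C_1 sends each 2-simplex [p,q,r] to [q,r] − [p,r] + [p,q]. For instance
  ∂[3,4,7] = [4,7] − [3,7] + [3,4],
  ∂[3,6,7] = [6,7] − [3,7] + [3,6].
As a 24×16 matrix over Z this has rank 15, with invariant factors (1,1,1,1,1,1,1,1,1,1,1,1,1,1,1).

Now H_k = ker ∂_k / im ∂_{k+1}, so:

  H_1: rank ker ∂_1 − rank ∂_2 = (24 − 7) − 15 = 2, and the invariant factors of ∂_2 are all 1, so H_1 = Z^2.

(K is a triangulation of the torus T^2.)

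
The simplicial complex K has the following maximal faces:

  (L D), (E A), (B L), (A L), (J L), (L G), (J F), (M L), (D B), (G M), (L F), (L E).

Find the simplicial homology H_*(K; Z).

Take the total order A < B < D < E < F < G < J < L < M on the vertex set. Then K (dimension 1) consists of the simplices:

  0-simplices (9): A, B, D, E, F, G, J, L, M
  1-simplices (12): AE, AL, BD, BL, DL, EL, FJ, FL, GL, GM, JL, LM

Hence C_0 ≅ Z^9, C_1 ≅ Z^12.

The boundary map ∂_1: C_1 → C_0 maps an edge to its endpoints' difference, ∂[p,q] = q − p. For instance
  ∂DL = L − D.
As a 9×12 matrix over Z this has rank 8, with invariant factors (1,1,1,1,1,1,1,1).

Computing H_k = (kernel of ∂_k) / (image of ∂_{k+1}):

  H_0: rank C_0 − rank ∂_1 = 9 − 8 = 1, and the invariant factors of ∂_1 are all 1, so H_0 ≅ Z.
  H_1: rank ker ∂_1 − rank ∂_2 = (12 − 8) − 0 = 4, and there is no ∂_2, so H_1 ≅ Z^4.

H_0 ≅ Z,  H_1 ≅ Z^4.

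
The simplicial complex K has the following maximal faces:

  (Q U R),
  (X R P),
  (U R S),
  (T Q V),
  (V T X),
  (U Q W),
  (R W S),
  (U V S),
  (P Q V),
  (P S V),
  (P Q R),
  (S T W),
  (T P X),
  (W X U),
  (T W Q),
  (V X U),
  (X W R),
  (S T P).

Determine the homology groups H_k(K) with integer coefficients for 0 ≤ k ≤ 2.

Order the vertices as P < Q < R < S < T < U < V < W < X. Listing each simplex with vertices in this order, K has dimension 2 with simplices:

  0-simplices (9): P, Q, R, S, T, U, V, W, X
  1-simplices (27): PQ, PR, PS, PT, PV, PX, QR, QT, QU, QV, QW, RS, RU, RW, RX, ST, SU, SV, SW, TV, TW, TX, UV, UW, UX, VX, WX
  2-simplices (18): PQR, PQV, PRX, PST, PSV, PTX, QRU, QTV, QTW, QUW, RSU, RSW, RWX, STW, SUV, TVX, UVX, UWX

giving chain groups C_0 ≅ Z^9, C_1 ≅ Z^27, C_2 ≅ Z^18.

Boundary ∂_1: C_1 → C_0 maps an edge to its endpoints' difference, ∂[p,q] = q − p.
The 9×27 boundary matrix has rank 8 and Smith normal form diag(1,1,1,1,1,1,1,1).

The boundary map ∂_2: C_2 → C_1 sends each 2-simplex [p,q,r] to [q,r] − [p,r] + [p,q]. For instance
  ∂UWX = WX − UX + UW,
  ∂UVX = VX − UX + UV.
The 27×18 boundary matrix has rank 18 and Smith normal form diag(1,1,1,1,1,1,1,1,1,1,1,1,1,1,1,1,1,2).

Computing H_k = (kernel of ∂_k) / (image of ∂_{k+1}):

  H_0: rank C_0 − rank ∂_1 = 9 − 8 = 1, and the invariant factors of ∂_1 are all 1, so H_0 ≅ Z.
  H_1: rank ker ∂_1 − rank ∂_2 = (27 − 8) − 18 = 1, and ∂_2 has invariant factor 2 > 1, so H_1 ≅ Z ⊕ Z/2Z.
  H_2: rank ker ∂_2 − rank ∂_3 = (18 − 18) − 0 = 0, and there is no ∂_3, so H_2 ≅ 0.

H_0 ≅ Z,  H_1 ≅ Z ⊕ Z/2Z,  H_2 = 0.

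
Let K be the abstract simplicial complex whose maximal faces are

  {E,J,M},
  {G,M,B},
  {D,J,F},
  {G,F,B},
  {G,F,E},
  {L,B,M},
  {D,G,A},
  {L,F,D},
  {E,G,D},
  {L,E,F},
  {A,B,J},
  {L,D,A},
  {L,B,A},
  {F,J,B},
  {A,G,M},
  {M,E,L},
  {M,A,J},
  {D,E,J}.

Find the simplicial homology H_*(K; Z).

Fix the vertex order A < B < D < E < F < G < J < L < M and write every simplex with vertices in increasing order. Then dim K = 2 and the simplices of K are:

  0-simplices (9): A, B, D, E, F, G, J, L, M
  1-simplices (27): AB, AD, AG, AJ, AL, AM, BF, BG, BJ, BL, BM, DE, DF, DG, DJ, DL, EF, EG, EJ, EL, EM, FG, FJ, FL, GM, JM, LM
  2-simplices (18): ABJ, ABL, ADG, ADL, AGM, AJM, BFG, BFJ, BGM, BLM, DEG, DEJ, DFJ, DFL, EFG, EFL, EJM, ELM

Hence C_0 ≅ Z^9, C_1 ≅ Z^27, C_2 ≅ Z^18.

The boundary map ∂_1: C_1 → C_0 sends each edge [p,q] (with p < q) to q − p. For instance
  ∂BG = G − B.
As a 9×27 matrix over Z this has rank 8, with invariant factors (1,1,1,1,1,1,1,1).

∂_2: C_2 → C_1 sends each 2-simplex [p,q,r] to [q,r] − [p,r] + [p,q]. For instance
  ∂DFJ = FJ − DJ + DF,
  ∂ADG = DG − AG + AD.
As a 27×18 matrix over Z this has rank 18, with invariant factors (1,1,1,1,1,1,1,1,1,1,1,1,1,1,1,1,1,2).

Now H_k = ker ∂_k / im ∂_{k+1}, so:

  H_0: rank C_0 − rank ∂_1 = 9 − 8 = 1, and the invariant factors of ∂_1 are all 1, so H_0 = Z.
  H_1: rank ker ∂_1 − rank ∂_2 = (27 − 8) − 18 = 1, and ∂_2 has invariant factor 2 > 1, so H_1 = Z × Z/2.
  H_2: rank ker ∂_2 − rank ∂_3 = (18 − 18) − 0 = 0, and there is no ∂_3, so H_2 = 0.

H_0 = Z,  H_1 = Z × Z/2,  H_2 = 0.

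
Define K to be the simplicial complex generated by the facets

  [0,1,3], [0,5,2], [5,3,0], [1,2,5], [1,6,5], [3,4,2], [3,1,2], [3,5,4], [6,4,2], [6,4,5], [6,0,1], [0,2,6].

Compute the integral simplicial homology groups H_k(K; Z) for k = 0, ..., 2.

We work with the vertex ordering 0 < 1 < 2 < 3 < 4 < 5 < 6. The simplices of K, each written with vertices in increasing order, are:

  0-simplices (7): [0], [1], [2], [3], [4], [5], [6]
  1-simplices (18): [0,1], [0,2], [0,3], [0,5], [0,6], [1,2], [1,3], [1,5], [1,6], [2,3], [2,4], [2,5], [2,6], [3,4], [3,5], [4,5], [4,6], [5,6]
  2-simplices (12): [0,1,3], [0,1,6], [0,2,5], [0,2,6], [0,3,5], [1,2,3], [1,2,5], [1,5,6], [2,3,4], [2,4,6], [3,4,5], [4,5,6]

giving chain groups C_0 ≅ Z^7, C_1 ≅ Z^18, C_2 ≅ Z^12.

∂_1: C_1 → C_0 is given by ∂[p,q] = [q] − [p].
This gives a 7×18 integer matrix of rank 6; reducing to Smith normal form yields diagonal entries (1,1,1,1,1,1).

∂_2: C_2 → C_1 acts by ∂[p,q,r] = [q,r] − [p,r] + [p,q]. For instance
  ∂[3,4,5] = [4,5] − [3,5] + [3,4],
  ∂[2,4,6] = [4,6] − [2,6] + [2,4].
The 18×12 boundary matrix has rank 12 and Smith normal form diag(1,1,1,1,1,1,1,1,1,1,1,2).

Now H_k = ker ∂_k / im ∂_{k+1}, so:

  H_0: rank C_0 − rank ∂_1 = 7 − 6 = 1, and the invariant factors of ∂_1 are all 1, so H_0 ≅ Z.
  H_1: rank ker ∂_1 − rank ∂_2 = (18 − 6) − 12 = 0, and ∂_2 has invariant factor 2 > 1, so H_1 ≅ Z/2.
  H_2: rank ker ∂_2 − rank ∂_3 = (12 − 12) − 0 = 0, and there is no ∂_3, so H_2 ≅ 0.

H_0 ≅ Z,  H_1 ≅ Z/2,  H_2 = 0.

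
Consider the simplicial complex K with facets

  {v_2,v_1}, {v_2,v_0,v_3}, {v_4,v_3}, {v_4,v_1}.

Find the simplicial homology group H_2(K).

H_2 = 0.

Take the total order v_0 < v_1 < v_2 < v_3 < v_4 on the vertex set. Then K (dimension 2) consists of the simplices:

  0-simplices (5): [v_0], [v_1], [v_2], [v_3], [v_4]
  1-simplices (6): [v_0,v_2], [v_0,v_3], [v_1,v_2], [v_1,v_4], [v_2,v_3], [v_3,v_4]
  2-simplices (1): [v_0,v_2,v_3]

giving chain groups C_0 ≅ Z^5, C_1 ≅ Z^6, C_2 ≅ Z^1.

Boundary ∂_1: C_1 → C_0 maps an edge to its endpoints' difference, ∂[p,q] = q − p. For instance
  ∂[v_0,v_3] = [v_3] − [v_0].
The resulting 5×6 matrix has rank 4, and its Smith normal form has invariant factors (1,1,1,1).

Boundary ∂_2: C_2 → C_1 maps a triangle to the signed sum of its edges. For instance
  ∂[v_0,v_2,v_3] = [v_2,v_3] − [v_0,v_3] + [v_0,v_2].
The resulting 6×1 matrix has rank 1, and its Smith normal form has invariant factors (1).

From H_k ≅ ker(∂_k) / im(∂_{k+1}) we obtain:

  H_2: rank ker ∂_2 − rank ∂_3 = (1 − 1) − 0 = 0, and there is no ∂_3, so H_2 = 0.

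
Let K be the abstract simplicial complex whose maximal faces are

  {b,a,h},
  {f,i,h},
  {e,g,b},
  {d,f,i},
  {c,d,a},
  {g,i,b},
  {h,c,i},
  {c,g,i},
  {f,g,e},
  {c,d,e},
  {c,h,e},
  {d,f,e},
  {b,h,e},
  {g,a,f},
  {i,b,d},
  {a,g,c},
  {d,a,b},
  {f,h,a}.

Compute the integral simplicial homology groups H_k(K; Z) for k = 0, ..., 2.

Order the vertices as a < b < c < d < e < f < g < h < i. Listing each simplex with vertices in this order, K has dimension 2 with simplices:

  0-simplices (9): a, b, c, d, e, f, g, h, i
  1-simplices (27): ab, ac, ad, af, ag, ah, bd, be, bg, bh, bi, cd, ce, cg, ch, ci, de, df, di, ef, eg, eh, fg, fh, fi, gi, hi
  2-simplices (18): abd, abh, acd, acg, afg, afh, bdi, beg, beh, bgi, cde, ceh, cgi, chi, def, dfi, efg, fhi

so the chain groups are C_0 ≅ Z^9, C_1 ≅ Z^27, C_2 ≅ Z^18.

Boundary ∂_1: C_1 → C_0 is given by ∂[p,q] = [q] − [p]. For instance
  ∂df = f − d.
The 9×27 boundary matrix has rank 8 and Smith normal form diag(1,1,1,1,1,1,1,1).

Boundary ∂_2: C_2 → C_1 maps a triangle to the signed sum of its edges. For instance
  ∂acg = cg − ag + ac,
  ∂beh = eh − bh + be.
The resulting 27×18 matrix has rank 17, and its Smith normal form has invariant factors (1,1,1,1,1,1,1,1,1,1,1,1,1,1,1,1,1).

Reading off H_k = ker ∂_k / im ∂_{k+1}:

  H_0: rank C_0 − rank ∂_1 = 9 − 8 = 1, and the invariant factors of ∂_1 are all 1, so H_0 = Z.
  H_1: rank ker ∂_1 − rank ∂_2 = (27 − 8) − 17 = 2, and the invariant factors of ∂_2 are all 1, so H_1 = Z^2.
  H_2: rank ker ∂_2 − rank ∂_3 = (18 − 17) − 0 = 1, and there is no ∂_3, so H_2 = Z.

H_0 = Z,  H_1 = Z^2,  H_2 = Z.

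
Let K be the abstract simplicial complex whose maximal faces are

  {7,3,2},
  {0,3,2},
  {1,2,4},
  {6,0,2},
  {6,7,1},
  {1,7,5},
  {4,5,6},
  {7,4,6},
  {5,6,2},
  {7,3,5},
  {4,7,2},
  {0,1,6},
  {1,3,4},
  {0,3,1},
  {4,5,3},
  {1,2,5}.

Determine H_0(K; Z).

Take the total order 0 < 1 < 2 < 3 < 4 < 5 < 6 < 7 on the vertex set. Then K (dimension 2) consists of the simplices:

  0-simplices (8): [0], [1], [2], [3], [4], [5], [6], [7]
  1-simplices (24): (24 of them)
  2-simplices (16): [0,1,3], [0,1,6], [0,2,3], [0,2,6], [1,2,4], [1,2,5], [1,3,4], [1,5,7], [1,6,7], [2,3,7], [2,4,7], [2,5,6], [3,4,5], [3,5,7], [4,5,6], [4,6,7]

so the chain groups are C_0 ≅ Z^8, C_1 ≅ Z^24, C_2 ≅ Z^16.

Boundary ∂_1: C_1 → C_0 is given by ∂[p,q] = [q] − [p].
The 8×24 boundary matrix has rank 7 and Smith normal form diag(1,1,1,1,1,1,1).

Boundary ∂_2: C_2 → C_1 sends each 2-simplex [p,q,r] to [q,r] − [p,r] + [p,q]. For instance
  ∂[1,2,5] = [2,5] − [1,5] + [1,2],
  ∂[1,5,7] = [5,7] − [1,7] + [1,5].
This gives a 24×16 integer matrix of rank 15; reducing to Smith normal form yields diagonal entries (1,1,1,1,1,1,1,1,1,1,1,1,1,1,1).

Now H_k = ker ∂_k / im ∂_{k+1}, so:

  H_0: rank C_0 − rank ∂_1 = 8 − 7 = 1, and the invariant factors of ∂_1 are all 1, so H_0 ≅ Z.

(K is a triangulation of the torus T^2.)

H_0 ≅ Z.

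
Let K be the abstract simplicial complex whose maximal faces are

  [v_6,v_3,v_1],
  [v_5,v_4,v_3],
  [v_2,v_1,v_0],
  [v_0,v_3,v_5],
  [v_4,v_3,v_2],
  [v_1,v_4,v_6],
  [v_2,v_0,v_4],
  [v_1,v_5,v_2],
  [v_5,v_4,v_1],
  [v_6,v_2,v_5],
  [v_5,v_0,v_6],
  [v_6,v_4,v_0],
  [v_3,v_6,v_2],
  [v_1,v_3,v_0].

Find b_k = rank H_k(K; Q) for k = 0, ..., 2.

b_0 = 1, b_1 = 2, b_2 = 1.

We work with the vertex ordering v_0 < v_1 < v_2 < v_3 < v_4 < v_5 < v_6. The simplices of K, each written with vertices in increasing order, are:

  0-simplices (7): [v_0], [v_1], [v_2], [v_3], [v_4], [v_5], [v_6]
  1-simplices (21): (21 of them)
  2-simplices (14): (14 of them)

Hence C_0 ≅ Z^7, C_1 ≅ Z^21, C_2 ≅ Z^14.

The boundary map ∂_1: C_1 → C_0 sends each edge [p,q] (with p < q) to q − p. For instance
  ∂[v_4,v_5] = [v_5] − [v_4].
The 7×21 boundary matrix has rank 6 and Smith normal form diag(1,1,1,1,1,1).

Boundary ∂_2: C_2 → C_1 acts by ∂[p,q,r] = [q,r] − [p,r] + [p,q]. For instance
  ∂[v_2,v_5,v_6] = [v_5,v_6] − [v_2,v_6] + [v_2,v_5],
  ∂[v_1,v_4,v_5] = [v_4,v_5] − [v_1,v_5] + [v_1,v_4].
As a 21×14 matrix over Z this has rank 13, with invariant factors (1,1,1,1,1,1,1,1,1,1,1,1,1).

Reading off H_k = ker ∂_k / im ∂_{k+1}:

  H_0: rank C_0 − rank ∂_1 = 7 − 6 = 1, and the invariant factors of ∂_1 are all 1, so H_0 ≅ Z.
  H_1: rank ker ∂_1 − rank ∂_2 = (21 − 6) − 13 = 2, and the invariant factors of ∂_2 are all 1, so H_1 ≅ Z^2.
  H_2: rank ker ∂_2 − rank ∂_3 = (14 − 13) − 0 = 1, and there is no ∂_3, so H_2 ≅ Z.

Hence the Betti numbers are b_0 = 1, b_1 = 2, b_2 = 1.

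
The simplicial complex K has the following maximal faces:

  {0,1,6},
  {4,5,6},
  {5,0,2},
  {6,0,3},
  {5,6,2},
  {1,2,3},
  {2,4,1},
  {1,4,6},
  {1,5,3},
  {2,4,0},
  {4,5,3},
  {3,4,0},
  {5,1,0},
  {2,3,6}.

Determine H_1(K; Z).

K has 7 vertices, 21 edges, 14 triangles.
rank ∂_1 = 6, rank ∂_2 = 13 ⇒ b_1 = 21 − 6 − 13 = 2; all invariant factors of ∂_2 are 1 so no torsion. So H_1 = Z^2.

H_1 = Z^2.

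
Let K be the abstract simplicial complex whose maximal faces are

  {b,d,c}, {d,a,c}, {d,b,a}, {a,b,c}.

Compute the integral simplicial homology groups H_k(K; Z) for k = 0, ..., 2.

K has 4 vertices, 6 edges, 4 triangles.
rank ∂_0 = 0, rank ∂_1 = 3 ⇒ b_0 = 4 − 0 − 3 = 1; all invariant factors of ∂_1 are 1 so no torsion. So H_0 ≅ Z.
rank ∂_1 = 3, rank ∂_2 = 3 ⇒ b_1 = 6 − 3 − 3 = 0; all invariant factors of ∂_2 are 1 so no torsion. So H_1 ≅ 0.
rank ∂_2 = 3, rank ∂_3 = 0 ⇒ b_2 = 4 − 3 − 0 = 1. So H_2 ≅ Z.

H_0 ≅ Z,  H_1 = 0,  H_2 ≅ Z.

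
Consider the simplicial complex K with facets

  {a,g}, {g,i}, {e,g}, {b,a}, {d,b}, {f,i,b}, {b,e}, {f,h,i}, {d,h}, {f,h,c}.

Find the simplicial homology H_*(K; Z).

H_0 ≅ Z,  H_1 ≅ Z^3,  H_2 = 0.

Fix the vertex order a < b < c < d < e < f < g < h < i and write every simplex with vertices in increasing order. Then dim K = 2 and the simplices of K are:

  0-simplices (9): a, b, c, d, e, f, g, h, i
  1-simplices (14): ab, ag, bd, be, bf, bi, cf, ch, dh, eg, fh, fi, gi, hi
  2-simplices (3): bfi, cfh, fhi

Hence C_0 ≅ Z^9, C_1 ≅ Z^14, C_2 ≅ Z^3.

Boundary ∂_1: C_1 → C_0 sends each edge [p,q] (with p < q) to q − p. For instance
  ∂hi = i − h.
The resulting 9×14 matrix has rank 8, and its Smith normal form has invariant factors (1,1,1,1,1,1,1,1).

Boundary ∂_2: C_2 → C_1 acts by ∂[p,q,r] = [q,r] − [p,r] + [p,q]. For instance
  ∂fhi = hi − fi + fh,
  ∂bfi = fi − bi + bf.
This gives a 14×3 integer matrix of rank 3; reducing to Smith normal form yields diagonal entries (1,1,1).

Reading off H_k = ker ∂_k / im ∂_{k+1}:

  H_0: rank C_0 − rank ∂_1 = 9 − 8 = 1, and the invariant factors of ∂_1 are all 1, so H_0 = Z.
  H_1: rank ker ∂_1 − rank ∂_2 = (14 − 8) − 3 = 3, and the invariant factors of ∂_2 are all 1, so H_1 = Z^3.
  H_2: rank ker ∂_2 − rank ∂_3 = (3 − 3) − 0 = 0, and there is no ∂_3, so H_2 = 0.

As a check, the Euler characteristic is 9 − 14 + 3 = -2, which agrees with 1 − 3 + 0 = -2.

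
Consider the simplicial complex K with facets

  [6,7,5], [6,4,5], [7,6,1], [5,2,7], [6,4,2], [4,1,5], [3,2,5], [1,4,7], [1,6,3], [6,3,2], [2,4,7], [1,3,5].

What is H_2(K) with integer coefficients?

H_2 = 0.

We work with the vertex ordering 1 < 2 < 3 < 4 < 5 < 6 < 7. The simplices of K, each written with vertices in increasing order, are:

  0-simplices (7): [1], [2], [3], [4], [5], [6], [7]
  1-simplices (18): [1,3], [1,4], [1,5], [1,6], [1,7], [2,3], [2,4], [2,5], [2,6], [2,7], [3,5], [3,6], [4,5], [4,6], [4,7], [5,6], [5,7], [6,7]
  2-simplices (12): [1,3,5], [1,3,6], [1,4,5], [1,4,7], [1,6,7], [2,3,5], [2,3,6], [2,4,6], [2,4,7], [2,5,7], [4,5,6], [5,6,7]

so the chain groups are C_0 ≅ Z^7, C_1 ≅ Z^18, C_2 ≅ Z^12.

The boundary map ∂_1: C_1 → C_0 maps an edge to its endpoints' difference, ∂[p,q] = q − p.
The resulting 7×18 matrix has rank 6, and its Smith normal form has invariant factors (1,1,1,1,1,1).

The boundary map ∂_2: C_2 → C_1 acts by ∂[p,q,r] = [q,r] − [p,r] + [p,q]. For instance
  ∂[2,5,7] = [5,7] − [2,7] + [2,5],
  ∂[1,6,7] = [6,7] − [1,7] + [1,6].
The resulting 18×12 matrix has rank 12, and its Smith normal form has invariant factors (1,1,1,1,1,1,1,1,1,1,1,2).

Computing H_k = (kernel of ∂_k) / (image of ∂_{k+1}):

  H_2: rank ker ∂_2 − rank ∂_3 = (12 − 12) − 0 = 0, and there is no ∂_3, so H_2 ≅ 0.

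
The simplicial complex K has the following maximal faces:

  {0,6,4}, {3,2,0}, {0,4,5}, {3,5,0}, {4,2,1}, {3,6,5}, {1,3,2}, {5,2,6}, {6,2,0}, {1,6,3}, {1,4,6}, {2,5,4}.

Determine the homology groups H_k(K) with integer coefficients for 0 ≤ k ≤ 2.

Take the total order 0 < 1 < 2 < 3 < 4 < 5 < 6 on the vertex set. Then K (dimension 2) consists of the simplices:

  0-simplices (7): [0], [1], [2], [3], [4], [5], [6]
  1-simplices (18): [0,2], [0,3], [0,4], [0,5], [0,6], [1,2], [1,3], [1,4], [1,6], [2,3], [2,4], [2,5], [2,6], [3,5], [3,6], [4,5], [4,6], [5,6]
  2-simplices (12): [0,2,3], [0,2,6], [0,3,5], [0,4,5], [0,4,6], [1,2,3], [1,2,4], [1,3,6], [1,4,6], [2,4,5], [2,5,6], [3,5,6]

giving chain groups C_0 ≅ Z^7, C_1 ≅ Z^18, C_2 ≅ Z^12.

Boundary ∂_1: C_1 → C_0 is given by ∂[p,q] = [q] − [p].
As a 7×18 matrix over Z this has rank 6, with invariant factors (1,1,1,1,1,1).

The boundary map ∂_2: C_2 → C_1 maps a triangle to the signed sum of its edges. For instance
  ∂[0,4,6] = [4,6] − [0,6] + [0,4],
  ∂[0,2,3] = [2,3] − [0,3] + [0,2].
This gives a 18×12 integer matrix of rank 12; reducing to Smith normal form yields diagonal entries (1,1,1,1,1,1,1,1,1,1,1,2).

From H_k ≅ ker(∂_k) / im(∂_{k+1}) we obtain:

  H_0: rank C_0 − rank ∂_1 = 7 − 6 = 1, and the invariant factors of ∂_1 are all 1, so H_0 = Z.
  H_1: rank ker ∂_1 − rank ∂_2 = (18 − 6) − 12 = 0, and ∂_2 has invariant factor 2 > 1, so H_1 = Z/2Z.
  H_2: rank ker ∂_2 − rank ∂_3 = (12 − 12) − 0 = 0, and there is no ∂_3, so H_2 = 0.

(K is a triangulation of the real projective plane RP^2.)

H_0 = Z,  H_1 = Z/2Z,  H_2 = 0.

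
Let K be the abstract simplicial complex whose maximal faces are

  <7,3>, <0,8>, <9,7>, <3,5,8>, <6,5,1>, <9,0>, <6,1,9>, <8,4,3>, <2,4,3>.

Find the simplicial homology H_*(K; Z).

Take the total order 0 < 1 < 2 < 3 < 4 < 5 < 6 < 7 < 8 < 9 on the vertex set. Then K (dimension 2) consists of the simplices:

  0-simplices (10): [0], [1], [2], [3], [4], [5], [6], [7], [8], [9]
  1-simplices (16): [0,8], [0,9], [1,5], [1,6], [1,9], [2,3], [2,4], [3,4], [3,5], [3,7], [3,8], [4,8], [5,6], [5,8], [6,9], [7,9]
  2-simplices (5): [1,5,6], [1,6,9], [2,3,4], [3,4,8], [3,5,8]

giving chain groups C_0 ≅ Z^10, C_1 ≅ Z^16, C_2 ≅ Z^5.

Boundary ∂_1: C_1 → C_0 maps an edge to its endpoints' difference, ∂[p,q] = q − p. For instance
  ∂[1,5] = [5] − [1].
The resulting 10×16 matrix has rank 9, and its Smith normal form has invariant factors (1,1,1,1,1,1,1,1,1).

∂_2: C_2 → C_1 acts by ∂[p,q,r] = [q,r] − [p,r] + [p,q]. For instance
  ∂[3,5,8] = [5,8] − [3,8] + [3,5],
  ∂[3,4,8] = [4,8] − [3,8] + [3,4].
The resulting 16×5 matrix has rank 5, and its Smith normal form has invariant factors (1,1,1,1,1).

Now H_k = ker ∂_k / im ∂_{k+1}, so:

  H_0: rank C_0 − rank ∂_1 = 10 − 9 = 1, and the invariant factors of ∂_1 are all 1, so H_0 = Z.
  H_1: rank ker ∂_1 − rank ∂_2 = (16 − 9) − 5 = 2, and the invariant factors of ∂_2 are all 1, so H_1 = Z^2.
  H_2: rank ker ∂_2 − rank ∂_3 = (5 − 5) − 0 = 0, and there is no ∂_3, so H_2 = 0.

As a check, the Euler characteristic is 10 − 16 + 5 = -1, which agrees with 1 − 2 + 0 = -1.

H_0 = Z,  H_1 = Z^2,  H_2 = 0.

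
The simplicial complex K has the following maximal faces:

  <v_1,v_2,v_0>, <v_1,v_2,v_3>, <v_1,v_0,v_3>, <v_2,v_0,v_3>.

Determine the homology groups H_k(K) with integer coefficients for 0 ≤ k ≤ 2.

H_0 = Z,  H_1 = 0,  H_2 = Z.

Take the total order v_0 < v_1 < v_2 < v_3 on the vertex set. Then K (dimension 2) consists of the simplices:

  0-simplices (4): [v_0], [v_1], [v_2], [v_3]
  1-simplices (6): [v_0,v_1], [v_0,v_2], [v_0,v_3], [v_1,v_2], [v_1,v_3], [v_2,v_3]
  2-simplices (4): [v_0,v_1,v_2], [v_0,v_1,v_3], [v_0,v_2,v_3], [v_1,v_2,v_3]

so the chain groups are C_0 ≅ Z^4, C_1 ≅ Z^6, C_2 ≅ Z^4.

Boundary ∂_1: C_1 → C_0 is given by ∂[p,q] = [q] − [p].
This gives a 4×6 integer matrix of rank 3; reducing to Smith normal form yields diagonal entries (1,1,1).

Boundary ∂_2: C_2 → C_1 acts by ∂[p,q,r] = [q,r] − [p,r] + [p,q]. For instance
  ∂[v_0,v_1,v_2] = [v_1,v_2] − [v_0,v_2] + [v_0,v_1],
  ∂[v_0,v_1,v_3] = [v_1,v_3] − [v_0,v_3] + [v_0,v_1].
The 6×4 boundary matrix has rank 3 and Smith normal form diag(1,1,1).

Now H_k = ker ∂_k / im ∂_{k+1}, so:

  H_0: rank C_0 − rank ∂_1 = 4 − 3 = 1, and the invariant factors of ∂_1 are all 1, so H_0 = Z.
  H_1: rank ker ∂_1 − rank ∂_2 = (6 − 3) − 3 = 0, and the invariant factors of ∂_2 are all 1, so H_1 = 0.
  H_2: rank ker ∂_2 − rank ∂_3 = (4 − 3) − 0 = 1, and there is no ∂_3, so H_2 = Z.

As a check, the Euler characteristic is 4 − 6 + 4 = 2, which agrees with 1 − 0 + 1 = 2.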